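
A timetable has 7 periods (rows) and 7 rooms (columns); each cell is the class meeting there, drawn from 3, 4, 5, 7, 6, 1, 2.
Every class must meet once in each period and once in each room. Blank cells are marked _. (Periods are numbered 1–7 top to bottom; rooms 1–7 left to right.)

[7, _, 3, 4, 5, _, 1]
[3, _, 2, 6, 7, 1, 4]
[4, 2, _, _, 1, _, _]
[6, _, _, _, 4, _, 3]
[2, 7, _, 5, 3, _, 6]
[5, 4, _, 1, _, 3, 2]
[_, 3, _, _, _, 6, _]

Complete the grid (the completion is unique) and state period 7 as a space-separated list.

1 3 4 7 2 6 5

Period 7, room 1: period 7 has {3, 6} and room 1 has {3, 4, 5, 7, 6, 2}, leaving only 1.
Period 7, room 5: period 7 has {3, 6, 1} and room 5 has {3, 4, 5, 7, 1}, leaving only 2.
Period 7, room 4: period 7 has {3, 6, 1, 2} and room 4 has {4, 5, 6, 1}, leaving only 7.
Period 7, room 7: period 7 has {3, 7, 6, 1, 2} and room 7 has {3, 4, 6, 1, 2}, leaving only 5.
Period 7, room 3: period 7 has {3, 5, 7, 6, 1, 2} and room 3 has {3, 2}, leaving only 4.
So period 7 reads: 1 3 4 7 2 6 5.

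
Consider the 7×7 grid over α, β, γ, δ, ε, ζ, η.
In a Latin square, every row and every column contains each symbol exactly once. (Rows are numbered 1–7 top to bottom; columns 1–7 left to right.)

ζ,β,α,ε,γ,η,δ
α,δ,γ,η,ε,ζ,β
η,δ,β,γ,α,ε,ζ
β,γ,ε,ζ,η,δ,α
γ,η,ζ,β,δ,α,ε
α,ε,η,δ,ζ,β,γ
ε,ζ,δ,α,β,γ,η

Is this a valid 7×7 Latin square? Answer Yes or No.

Every row is a permutation, but column 1 contains α twice (at rows 2 and 6).

No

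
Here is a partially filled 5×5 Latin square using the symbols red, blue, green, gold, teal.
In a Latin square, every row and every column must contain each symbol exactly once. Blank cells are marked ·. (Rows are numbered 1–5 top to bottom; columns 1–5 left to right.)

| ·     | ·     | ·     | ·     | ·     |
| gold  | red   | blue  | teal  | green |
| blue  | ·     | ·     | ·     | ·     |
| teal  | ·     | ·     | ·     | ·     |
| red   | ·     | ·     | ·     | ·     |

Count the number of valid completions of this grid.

Row 1, column 1: eliminating its row and column leaves {green}.
Row 1, column 2: eliminating its row and column leaves {blue, green, gold, teal}.
Row 1, column 3: eliminating its row and column leaves {red, green, gold, teal}.
Row 1, column 4: eliminating its row and column leaves {red, blue, green, gold}.
Row 1, column 5: eliminating its row and column leaves {red, blue, gold, teal}.
Row 3, column 2: eliminating its row and column leaves {green, gold, teal}.
Row 3, column 3: eliminating its row and column leaves {red, green, gold, teal}.
Row 3, column 4: eliminating its row and column leaves {red, green, gold}.
Row 3, column 5: eliminating its row and column leaves {red, gold, teal}.
Row 4, column 2: eliminating its row and column leaves {blue, green, gold}.
Row 4, column 3: eliminating its row and column leaves {red, green, gold}.
Row 4, column 4: eliminating its row and column leaves {red, blue, green, gold}.
Row 4, column 5: eliminating its row and column leaves {red, blue, gold}.
Row 5, column 2: eliminating its row and column leaves {blue, green, gold, teal}.
Row 5, column 3: eliminating its row and column leaves {green, gold, teal}.
Row 5, column 4: eliminating its row and column leaves {blue, green, gold}.
Row 5, column 5: eliminating its row and column leaves {blue, gold, teal}.
Enumerating the assignments across these blanks that avoid any row or column repeat gives 56 completions.

56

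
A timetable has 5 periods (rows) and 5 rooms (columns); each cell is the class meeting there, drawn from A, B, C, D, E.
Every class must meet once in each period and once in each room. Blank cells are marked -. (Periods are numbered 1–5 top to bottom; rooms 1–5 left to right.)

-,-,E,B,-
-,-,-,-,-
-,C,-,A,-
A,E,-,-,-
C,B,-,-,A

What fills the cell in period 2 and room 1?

Period 1, room 1: period 1 has {B, E} and room 1 has {A, C}, leaving only D.
Period 1, room 2: period 1 has {B, D, E} and room 2 has {B, C, E}, leaving only A.
Period 1, room 5: period 1 has {A, B, D, E} and room 5 has {A}, leaving only C.
Period 2, room 2: period 2 has {} and room 2 has {A, B, C, E}, leaving only D.
Period 5, room 3: period 5 has {A, B, C} and room 3 has {E}, leaving only D.
Period 3, room 3: period 3 has {A, C} and room 3 has {D, E}, leaving only B.
Period 3, room 1: period 3 has {A, B, C} and room 1 has {A, C, D}, leaving only E.
Period 2 already has {D} and room 1 already has {A, C, D, E}, so period 2, room 1 must be B.

B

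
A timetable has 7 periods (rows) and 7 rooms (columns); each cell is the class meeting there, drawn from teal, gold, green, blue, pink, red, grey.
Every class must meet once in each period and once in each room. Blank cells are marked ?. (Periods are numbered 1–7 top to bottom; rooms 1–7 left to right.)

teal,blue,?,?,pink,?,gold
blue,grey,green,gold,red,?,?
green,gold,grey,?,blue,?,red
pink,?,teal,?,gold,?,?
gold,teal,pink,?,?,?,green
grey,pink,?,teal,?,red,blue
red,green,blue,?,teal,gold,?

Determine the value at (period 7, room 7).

pink

Period 1, room 3: period 1 has {teal, gold, blue, pink} and room 3 has {teal, green, blue, pink, grey}, leaving only red.
Period 3, room 4: period 3 has {gold, green, blue, red, grey} and room 4 has {teal, gold}, leaving only pink.
Period 3, room 6: period 3 has {gold, green, blue, pink, red, grey} and room 6 has {gold, red}, leaving only teal.
Period 2, room 6: period 2 has {gold, green, blue, red, grey} and room 6 has {teal, gold, red}, leaving only pink.
Period 2, room 7: period 2 has {gold, green, blue, pink, red, grey} and room 7 has {gold, green, blue, red}, leaving only teal.
Period 4, room 2: period 4 has {teal, gold, pink} and room 2 has {teal, gold, green, blue, pink, grey}, leaving only red.
Period 4, room 7: period 4 has {teal, gold, pink, red} and room 7 has {teal, gold, green, blue, red}, leaving only grey.
Period 7 already has {teal, gold, green, blue, red} and room 7 already has {teal, gold, green, blue, red, grey}, so period 7, room 7 must be pink.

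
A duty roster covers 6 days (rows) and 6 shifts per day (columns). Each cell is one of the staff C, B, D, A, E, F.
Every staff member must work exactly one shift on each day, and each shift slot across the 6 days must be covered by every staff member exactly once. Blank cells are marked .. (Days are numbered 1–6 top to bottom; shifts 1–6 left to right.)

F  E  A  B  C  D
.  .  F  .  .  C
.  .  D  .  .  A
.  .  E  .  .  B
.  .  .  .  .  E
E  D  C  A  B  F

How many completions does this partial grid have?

Day 2, shift 1: eliminating its day and shift leaves {B, D, A}.
Day 2, shift 2: eliminating its day and shift leaves {B, A}.
Day 2, shift 4: eliminating its day and shift leaves {D, E}.
Day 2, shift 5: eliminating its day and shift leaves {D, A, E}.
Day 3, shift 1: eliminating its day and shift leaves {C, B}.
Day 3, shift 2: eliminating its day and shift leaves {C, B, F}.
Day 3, shift 4: eliminating its day and shift leaves {C, E, F}.
Day 3, shift 5: eliminating its day and shift leaves {E, F}.
Day 4, shift 1: eliminating its day and shift leaves {C, D, A}.
Day 4, shift 2: eliminating its day and shift leaves {C, A, F}.
Day 4, shift 4: eliminating its day and shift leaves {C, D, F}.
Day 4, shift 5: eliminating its day and shift leaves {D, A, F}.
Day 5, shift 1: eliminating its day and shift leaves {C, B, D, A}.
Day 5, shift 2: eliminating its day and shift leaves {C, B, A, F}.
Day 5, shift 3: eliminating its day and shift leaves {B}.
Day 5, shift 4: eliminating its day and shift leaves {C, D, F}.
Day 5, shift 5: eliminating its day and shift leaves {D, A, F}.
Enumerating the assignments across these blanks that avoid any day or shift repeat gives 20 completions.

20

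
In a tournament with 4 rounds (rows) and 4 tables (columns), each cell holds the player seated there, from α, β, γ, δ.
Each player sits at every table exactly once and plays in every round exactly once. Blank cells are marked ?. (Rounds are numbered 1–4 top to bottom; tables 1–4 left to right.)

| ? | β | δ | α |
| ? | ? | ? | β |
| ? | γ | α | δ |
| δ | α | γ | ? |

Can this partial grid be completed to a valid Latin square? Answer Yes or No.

Round 2, table 3: round 2 together with table 3 already contain {α, β, γ, δ} — every symbol — so nothing can go there. The grid has no valid completion.

No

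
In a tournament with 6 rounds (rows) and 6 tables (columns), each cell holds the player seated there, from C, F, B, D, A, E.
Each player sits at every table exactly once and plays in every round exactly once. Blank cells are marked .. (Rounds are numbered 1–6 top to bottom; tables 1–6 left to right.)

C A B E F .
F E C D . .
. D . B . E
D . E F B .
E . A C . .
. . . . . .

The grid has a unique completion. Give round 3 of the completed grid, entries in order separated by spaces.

Round 3, table 1: round 3 has {B, D, E} and table 1 has {C, F, D, E}, leaving only A.
Round 3, table 3: round 3 has {B, D, A, E} and table 3 has {C, B, A, E}, leaving only F.
Round 3, table 5: round 3 has {F, B, D, A, E} and table 5 has {F, B}, leaving only C.
So round 3 reads: A D F B C E.

A D F B C E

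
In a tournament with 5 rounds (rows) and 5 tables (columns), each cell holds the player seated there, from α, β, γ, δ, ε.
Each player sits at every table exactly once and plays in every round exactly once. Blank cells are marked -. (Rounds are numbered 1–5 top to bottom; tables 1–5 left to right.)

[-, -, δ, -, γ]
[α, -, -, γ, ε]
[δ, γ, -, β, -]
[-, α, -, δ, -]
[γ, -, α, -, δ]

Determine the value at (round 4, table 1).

ε

Round 2, table 3: round 2 has {α, γ, ε} and table 3 has {α, δ}, leaving only β.
Round 2, table 2: round 2 has {α, β, γ, ε} and table 2 has {α, γ}, leaving only δ.
Round 3, table 3: round 3 has {β, γ, δ} and table 3 has {α, β, δ}, leaving only ε.
Round 3, table 5: round 3 has {β, γ, δ, ε} and table 5 has {γ, δ, ε}, leaving only α.
Round 4, table 3: round 4 has {α, δ} and table 3 has {α, β, δ, ε}, leaving only γ.
Round 4, table 5: round 4 has {α, γ, δ} and table 5 has {α, γ, δ, ε}, leaving only β.
Round 4 already has {α, β, γ, δ} and table 1 already has {α, γ, δ}, so round 4, table 1 must be ε.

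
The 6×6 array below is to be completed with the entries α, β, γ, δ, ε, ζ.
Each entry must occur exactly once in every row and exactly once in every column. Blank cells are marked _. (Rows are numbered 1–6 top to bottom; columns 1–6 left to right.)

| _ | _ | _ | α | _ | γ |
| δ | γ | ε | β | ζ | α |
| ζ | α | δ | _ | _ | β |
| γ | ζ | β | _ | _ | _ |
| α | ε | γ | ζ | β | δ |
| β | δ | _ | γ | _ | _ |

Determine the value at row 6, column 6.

Row 1, column 1: row 1 has {α, γ} and column 1 has {α, β, γ, δ, ζ}, leaving only ε.
Row 1, column 2: row 1 has {α, γ, ε} and column 2 has {α, γ, δ, ε, ζ}, leaving only β.
Row 1, column 3: row 1 has {α, β, γ, ε} and column 3 has {β, γ, δ, ε}, leaving only ζ.
Row 1, column 5: row 1 has {α, β, γ, ε, ζ} and column 5 has {β, ζ}, leaving only δ.
Row 3, column 4: row 3 has {α, β, δ, ζ} and column 4 has {α, β, γ, ζ}, leaving only ε.
Row 3, column 5: row 3 has {α, β, δ, ε, ζ} and column 5 has {β, δ, ζ}, leaving only γ.
Row 4, column 4: row 4 has {β, γ, ζ} and column 4 has {α, β, γ, ε, ζ}, leaving only δ.
Row 4, column 6: row 4 has {β, γ, δ, ζ} and column 6 has {α, β, γ, δ}, leaving only ε.
Row 6 already has {β, γ, δ} and column 6 already has {α, β, γ, δ, ε}, so row 6, column 6 must be ζ.

ζ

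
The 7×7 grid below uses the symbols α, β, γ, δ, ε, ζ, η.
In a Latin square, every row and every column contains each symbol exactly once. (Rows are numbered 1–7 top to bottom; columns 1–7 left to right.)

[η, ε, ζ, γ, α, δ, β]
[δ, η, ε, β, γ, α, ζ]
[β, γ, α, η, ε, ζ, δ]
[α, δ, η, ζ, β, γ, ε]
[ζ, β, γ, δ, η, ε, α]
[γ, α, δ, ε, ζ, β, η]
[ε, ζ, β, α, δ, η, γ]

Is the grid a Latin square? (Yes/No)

Yes

Each row is a permutation of the 7 symbols, and so is each column.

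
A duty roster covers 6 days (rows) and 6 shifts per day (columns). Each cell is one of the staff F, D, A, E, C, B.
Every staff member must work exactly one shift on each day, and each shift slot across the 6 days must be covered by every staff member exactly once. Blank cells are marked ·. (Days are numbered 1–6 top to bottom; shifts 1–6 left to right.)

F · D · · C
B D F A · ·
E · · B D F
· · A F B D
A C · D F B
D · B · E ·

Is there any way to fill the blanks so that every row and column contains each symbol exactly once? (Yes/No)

Yes

No day or shift among the givens repeats a symbol, and propagating forced cells runs into no contradiction.
One valid completion exists (for instance, F B D E A C / B D F A C E / E A C B D F / C E A F B D / A C E D F B / D F B C E A).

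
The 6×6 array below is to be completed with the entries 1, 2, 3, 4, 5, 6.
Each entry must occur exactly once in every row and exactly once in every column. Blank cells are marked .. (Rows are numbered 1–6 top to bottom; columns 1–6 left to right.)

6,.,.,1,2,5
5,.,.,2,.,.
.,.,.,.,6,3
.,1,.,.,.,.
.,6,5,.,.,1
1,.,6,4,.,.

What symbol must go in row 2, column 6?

Row 3, column 4: row 3 has {3, 6} and column 4 has {1, 2, 4}, leaving only 5.
Row 5, column 4: row 5 has {1, 5, 6} and column 4 has {1, 2, 4, 5}, leaving only 3.
Row 4, column 4: row 4 has {1} and column 4 has {1, 2, 3, 4, 5}, leaving only 6.
Row 5, column 5: row 5 has {1, 3, 5, 6} and column 5 has {2, 6}, leaving only 4.
Row 5, column 1: row 5 has {1, 3, 4, 5, 6} and column 1 has {1, 5, 6}, leaving only 2.
Row 3, column 1: row 3 has {3, 5, 6} and column 1 has {1, 2, 5, 6}, leaving only 4.
Row 3, column 2: row 3 has {3, 4, 5, 6} and column 2 has {1, 6}, leaving only 2.
Row 3, column 3: row 3 has {2, 3, 4, 5, 6} and column 3 has {5, 6}, leaving only 1.
Row 4, column 1: row 4 has {1, 6} and column 1 has {1, 2, 4, 5, 6}, leaving only 3.
Row 4, column 5: row 4 has {1, 3, 6} and column 5 has {2, 4, 6}, leaving only 5.
Row 6, column 5: row 6 has {1, 4, 6} and column 5 has {2, 4, 5, 6}, leaving only 3.
Row 2, column 5: row 2 has {2, 5} and column 5 has {2, 3, 4, 5, 6}, leaving only 1.
Row 6, column 2: row 6 has {1, 3, 4, 6} and column 2 has {1, 2, 6}, leaving only 5.
Row 6, column 6: row 6 has {1, 3, 4, 5, 6} and column 6 has {1, 3, 5}, leaving only 2.
Row 4, column 6: row 4 has {1, 3, 5, 6} and column 6 has {1, 2, 3, 5}, leaving only 4.
Row 2 already has {1, 2, 5} and column 6 already has {1, 2, 3, 4, 5}, so row 2, column 6 must be 6.

6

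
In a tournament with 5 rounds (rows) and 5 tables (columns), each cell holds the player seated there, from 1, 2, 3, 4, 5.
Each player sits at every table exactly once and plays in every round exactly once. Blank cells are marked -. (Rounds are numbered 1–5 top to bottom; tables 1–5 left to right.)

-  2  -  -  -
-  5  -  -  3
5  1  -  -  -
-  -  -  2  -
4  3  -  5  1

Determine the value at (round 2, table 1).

2

Round 4, table 2: round 4 has {2} and table 2 has {1, 2, 3, 5}, leaving only 4.
Round 4, table 5: round 4 has {2, 4} and table 5 has {1, 3}, leaving only 5.
Round 1, table 5: round 1 has {2} and table 5 has {1, 3, 5}, leaving only 4.
Round 3, table 5: round 3 has {1, 5} and table 5 has {1, 3, 4, 5}, leaving only 2.
Round 5, table 3: round 5 has {1, 3, 4, 5} and table 3 has {}, leaving only 2.
Round 2, table 1 is narrowed to {1, 2}.
If it were 1, then round 4, table 1 would be left with no valid symbol.
So round 2, table 1 must be 2.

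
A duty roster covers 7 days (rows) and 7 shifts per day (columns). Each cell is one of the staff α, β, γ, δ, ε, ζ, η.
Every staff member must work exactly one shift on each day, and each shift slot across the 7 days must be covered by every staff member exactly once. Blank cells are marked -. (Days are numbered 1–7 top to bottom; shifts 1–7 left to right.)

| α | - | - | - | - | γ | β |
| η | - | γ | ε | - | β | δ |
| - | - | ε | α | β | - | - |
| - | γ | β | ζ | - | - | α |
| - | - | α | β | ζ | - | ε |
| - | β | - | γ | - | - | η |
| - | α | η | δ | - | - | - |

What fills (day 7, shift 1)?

β

Day 1, shift 4: day 1 has {α, β, γ} and shift 4 has {α, β, γ, δ, ε, ζ}, leaving only η.
Day 2, shift 2: day 2 has {β, γ, δ, ε, η} and shift 2 has {α, β, γ}, leaving only ζ.
Day 2, shift 5: day 2 has {β, γ, δ, ε, ζ, η} and shift 5 has {β, ζ}, leaving only α.
Day 7, shift 1 is narrowed to {β, γ, ε, ζ}.
If it were γ, then day 6, shift 1 would be left with no valid symbol.
If it were ε, then day 6, shift 1 would be left with no valid symbol.
If it were ζ, then day 7, shift 7 would be left with no valid symbol.
So day 7, shift 1 must be β.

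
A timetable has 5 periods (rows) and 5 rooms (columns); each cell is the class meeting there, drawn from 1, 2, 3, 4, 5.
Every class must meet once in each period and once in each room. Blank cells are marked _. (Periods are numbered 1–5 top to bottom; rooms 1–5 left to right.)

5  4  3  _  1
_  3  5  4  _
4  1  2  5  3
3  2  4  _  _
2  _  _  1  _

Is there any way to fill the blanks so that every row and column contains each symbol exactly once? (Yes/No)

Period 4, room 4: period 4 together with room 4 already contain {1, 2, 3, 4, 5} — every symbol — so nothing can go there. The grid has no valid completion.

No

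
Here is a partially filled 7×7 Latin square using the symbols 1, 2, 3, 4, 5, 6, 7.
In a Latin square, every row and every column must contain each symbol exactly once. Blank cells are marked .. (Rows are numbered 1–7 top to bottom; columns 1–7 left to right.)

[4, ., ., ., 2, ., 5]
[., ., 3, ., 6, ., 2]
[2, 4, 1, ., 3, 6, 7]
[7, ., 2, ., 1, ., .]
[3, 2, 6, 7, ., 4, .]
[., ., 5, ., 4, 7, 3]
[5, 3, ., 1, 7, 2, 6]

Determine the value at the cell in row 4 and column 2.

Row 1, column 3: row 1 has {2, 4, 5} and column 3 has {1, 2, 3, 5, 6}, leaving only 7.
Row 2, column 1: row 2 has {2, 3, 6} and column 1 has {2, 3, 4, 5, 7}, leaving only 1.
Row 2, column 6: row 2 has {1, 2, 3, 6} and column 6 has {2, 4, 6, 7}, leaving only 5.
Row 2, column 2: row 2 has {1, 2, 3, 5, 6} and column 2 has {2, 3, 4}, leaving only 7.
Row 2, column 4: row 2 has {1, 2, 3, 5, 6, 7} and column 4 has {1, 7}, leaving only 4.
Row 3, column 4: row 3 has {1, 2, 3, 4, 6, 7} and column 4 has {1, 4, 7}, leaving only 5.
Row 4, column 6: row 4 has {1, 2, 7} and column 6 has {2, 4, 5, 6, 7}, leaving only 3.
Row 1, column 6: row 1 has {2, 4, 5, 7} and column 6 has {2, 3, 4, 5, 6, 7}, leaving only 1.
Row 1, column 2: row 1 has {1, 2, 4, 5, 7} and column 2 has {2, 3, 4, 7}, leaving only 6.
Row 4 already has {1, 2, 3, 7} and column 2 already has {2, 3, 4, 6, 7}, so row 4, column 2 must be 5.

5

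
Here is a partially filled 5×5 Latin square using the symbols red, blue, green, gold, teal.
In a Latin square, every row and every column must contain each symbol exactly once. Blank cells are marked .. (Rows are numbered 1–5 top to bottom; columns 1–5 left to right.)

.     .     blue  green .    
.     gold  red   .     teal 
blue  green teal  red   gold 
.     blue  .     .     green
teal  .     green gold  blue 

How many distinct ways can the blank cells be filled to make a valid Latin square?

Row 1, column 1: eliminating its row and column leaves {red, gold}.
Row 1, column 2: eliminating its row and column leaves {red, teal}.
Row 1, column 5: eliminating its row and column leaves {red}.
Row 2, column 1: eliminating its row and column leaves {green}.
Row 2, column 4: eliminating its row and column leaves {blue}.
Row 4, column 1: eliminating its row and column leaves {red, gold}.
Row 4, column 3: eliminating its row and column leaves {gold}.
Row 4, column 4: eliminating its row and column leaves {teal}.
Row 5, column 2: eliminating its row and column leaves {red}.
Only one assignment across all blanks avoids any row or column repeat, giving 1 completion.

1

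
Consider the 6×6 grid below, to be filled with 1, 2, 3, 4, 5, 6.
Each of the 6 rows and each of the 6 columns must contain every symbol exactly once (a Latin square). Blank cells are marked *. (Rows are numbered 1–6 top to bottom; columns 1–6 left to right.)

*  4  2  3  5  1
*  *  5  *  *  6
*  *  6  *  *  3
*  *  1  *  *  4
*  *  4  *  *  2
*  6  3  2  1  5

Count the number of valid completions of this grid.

Row 1, column 1: eliminating its row and column leaves {6}.
Row 2, column 1: eliminating its row and column leaves {1, 2, 3, 4}.
Row 2, column 2: eliminating its row and column leaves {1, 2, 3}.
Row 2, column 4: eliminating its row and column leaves {1, 4}.
Row 2, column 5: eliminating its row and column leaves {2, 3, 4}.
Row 3, column 1: eliminating its row and column leaves {1, 2, 4, 5}.
Row 3, column 2: eliminating its row and column leaves {1, 2, 5}.
Row 3, column 4: eliminating its row and column leaves {1, 4, 5}.
Row 3, column 5: eliminating its row and column leaves {2, 4}.
Row 4, column 1: eliminating its row and column leaves {2, 3, 5, 6}.
Row 4, column 2: eliminating its row and column leaves {2, 3, 5}.
Row 4, column 4: eliminating its row and column leaves {5, 6}.
Row 4, column 5: eliminating its row and column leaves {2, 3, 6}.
Row 5, column 1: eliminating its row and column leaves {1, 3, 5, 6}.
Row 5, column 2: eliminating its row and column leaves {1, 3, 5}.
Row 5, column 4: eliminating its row and column leaves {1, 5, 6}.
Row 5, column 5: eliminating its row and column leaves {3, 6}.
Row 6, column 1: eliminating its row and column leaves {4}.
Enumerating the assignments across these blanks that avoid any row or column repeat gives 20 completions.

20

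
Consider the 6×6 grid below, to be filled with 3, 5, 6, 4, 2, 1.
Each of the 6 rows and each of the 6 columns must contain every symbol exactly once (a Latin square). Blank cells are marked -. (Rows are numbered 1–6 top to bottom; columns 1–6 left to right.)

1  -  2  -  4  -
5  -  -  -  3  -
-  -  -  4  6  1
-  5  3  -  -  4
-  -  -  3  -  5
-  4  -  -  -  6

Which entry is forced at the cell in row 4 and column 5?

Row 1, column 6: row 1 has {4, 2, 1} and column 6 has {5, 6, 4, 1}, leaving only 3.
Row 1, column 2: row 1 has {3, 4, 2, 1} and column 2 has {5, 4}, leaving only 6.
Row 1, column 4: row 1 has {3, 6, 4, 2, 1} and column 4 has {3, 4}, leaving only 5.
Row 2, column 6: row 2 has {3, 5} and column 6 has {3, 5, 6, 4, 1}, leaving only 2.
Row 2, column 2: row 2 has {3, 5, 2} and column 2 has {5, 6, 4}, leaving only 1.
Row 2, column 4: row 2 has {3, 5, 2, 1} and column 4 has {3, 5, 4}, leaving only 6.
Row 2, column 3: row 2 has {3, 5, 6, 2, 1} and column 3 has {3, 2}, leaving only 4.
Row 3, column 3: row 3 has {6, 4, 1} and column 3 has {3, 4, 2}, leaving only 5.
Row 5, column 2: row 5 has {3, 5} and column 2 has {5, 6, 4, 1}, leaving only 2.
Row 3, column 2: row 3 has {5, 6, 4, 1} and column 2 has {5, 6, 4, 2, 1}, leaving only 3.
Row 3, column 1: row 3 has {3, 5, 6, 4, 1} and column 1 has {5, 1}, leaving only 2.
Row 4, column 1: row 4 has {3, 5, 4} and column 1 has {5, 2, 1}, leaving only 6.
Row 5, column 1: row 5 has {3, 5, 2} and column 1 has {5, 6, 2, 1}, leaving only 4.
Row 5, column 5: row 5 has {3, 5, 4, 2} and column 5 has {3, 6, 4}, leaving only 1.
Row 4 already has {3, 5, 6, 4} and column 5 already has {3, 6, 4, 1}, so row 4, column 5 must be 2.

2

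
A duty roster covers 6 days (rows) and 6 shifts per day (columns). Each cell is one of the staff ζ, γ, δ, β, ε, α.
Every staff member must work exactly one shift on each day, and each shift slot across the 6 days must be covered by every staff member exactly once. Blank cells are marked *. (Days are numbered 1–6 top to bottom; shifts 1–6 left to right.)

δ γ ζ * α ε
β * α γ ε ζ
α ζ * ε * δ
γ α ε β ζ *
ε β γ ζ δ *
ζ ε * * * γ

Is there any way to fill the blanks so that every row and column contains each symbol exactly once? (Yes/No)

No

Day 1, shift 4: day 1 together with shift 4 already contain {ζ, γ, δ, β, ε, α} — every symbol — so nothing can go there. The grid has no valid completion.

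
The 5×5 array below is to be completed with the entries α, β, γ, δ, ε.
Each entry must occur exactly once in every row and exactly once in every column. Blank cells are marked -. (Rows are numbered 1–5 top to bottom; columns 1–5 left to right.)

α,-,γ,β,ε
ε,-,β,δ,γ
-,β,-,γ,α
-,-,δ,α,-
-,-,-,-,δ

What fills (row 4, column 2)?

Row 1, column 2: row 1 has {α, β, γ, ε} and column 2 has {β}, leaving only δ.
Row 2, column 2: row 2 has {β, γ, δ, ε} and column 2 has {β, δ}, leaving only α.
Row 3, column 1: row 3 has {α, β, γ} and column 1 has {α, ε}, leaving only δ.
Row 3, column 3: row 3 has {α, β, γ, δ} and column 3 has {β, γ, δ}, leaving only ε.
Row 4, column 5: row 4 has {α, δ} and column 5 has {α, γ, δ, ε}, leaving only β.
Row 4, column 1: row 4 has {α, β, δ} and column 1 has {α, δ, ε}, leaving only γ.
Row 4 already has {α, β, γ, δ} and column 2 already has {α, β, δ}, so row 4, column 2 must be ε.

ε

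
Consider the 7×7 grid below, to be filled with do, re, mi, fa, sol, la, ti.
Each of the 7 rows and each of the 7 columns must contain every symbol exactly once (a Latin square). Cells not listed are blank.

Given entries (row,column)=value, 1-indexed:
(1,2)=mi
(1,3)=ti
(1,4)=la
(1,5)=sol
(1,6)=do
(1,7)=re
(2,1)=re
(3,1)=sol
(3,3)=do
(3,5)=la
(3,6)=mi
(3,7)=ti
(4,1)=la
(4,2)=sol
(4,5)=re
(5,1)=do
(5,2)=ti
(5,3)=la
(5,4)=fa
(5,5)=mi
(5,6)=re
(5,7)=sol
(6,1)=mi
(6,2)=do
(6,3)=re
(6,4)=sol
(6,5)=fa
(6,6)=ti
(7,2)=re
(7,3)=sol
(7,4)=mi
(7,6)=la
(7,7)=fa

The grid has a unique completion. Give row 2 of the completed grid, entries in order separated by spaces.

Row 1, column 1: row 1 has {do, re, mi, sol, la, ti} and column 1 has {do, re, mi, sol, la}, leaving only fa.
Row 3, column 2: row 3 has {do, mi, sol, la, ti} and column 2 has {do, re, mi, sol, ti}, leaving only fa.
Row 2, column 2: row 2 has {re} and column 2 has {do, re, mi, fa, sol, ti}, leaving only la.
Row 3, column 4: row 3 has {do, mi, fa, sol, la, ti} and column 4 has {mi, fa, sol, la}, leaving only re.
Row 4, column 6: row 4 has {re, sol, la} and column 6 has {do, re, mi, la, ti}, leaving only fa.
Row 2, column 6: row 2 has {re, la} and column 6 has {do, re, mi, fa, la, ti}, leaving only sol.
Row 4, column 3: row 4 has {re, fa, sol, la} and column 3 has {do, re, sol, la, ti}, leaving only mi.
Row 2, column 3: row 2 has {re, sol, la} and column 3 has {do, re, mi, sol, la, ti}, leaving only fa.
Row 4, column 7: row 4 has {re, mi, fa, sol, la} and column 7 has {re, fa, sol, ti}, leaving only do.
Row 2, column 7: row 2 has {re, fa, sol, la} and column 7 has {do, re, fa, sol, ti}, leaving only mi.
Row 4, column 4: row 4 has {do, re, mi, fa, sol, la} and column 4 has {re, mi, fa, sol, la}, leaving only ti.
Row 2, column 4: row 2 has {re, mi, fa, sol, la} and column 4 has {re, mi, fa, sol, la, ti}, leaving only do.
Row 2, column 5: row 2 has {do, re, mi, fa, sol, la} and column 5 has {re, mi, fa, sol, la}, leaving only ti.
So row 2 reads: re la fa do ti sol mi.

re la fa do ti sol mi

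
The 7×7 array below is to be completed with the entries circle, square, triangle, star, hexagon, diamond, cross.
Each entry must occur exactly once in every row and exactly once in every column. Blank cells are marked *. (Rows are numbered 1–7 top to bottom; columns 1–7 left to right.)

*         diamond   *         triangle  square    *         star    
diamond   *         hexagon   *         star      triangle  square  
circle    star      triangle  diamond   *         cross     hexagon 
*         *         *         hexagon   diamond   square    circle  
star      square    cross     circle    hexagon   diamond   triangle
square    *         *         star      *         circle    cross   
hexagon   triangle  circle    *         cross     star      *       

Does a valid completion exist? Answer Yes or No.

Row 1, column 3: row 1 together with column 3 already contain {circle, square, triangle, star, hexagon, diamond, cross} — every symbol — so nothing can go there. The grid has no valid completion.

No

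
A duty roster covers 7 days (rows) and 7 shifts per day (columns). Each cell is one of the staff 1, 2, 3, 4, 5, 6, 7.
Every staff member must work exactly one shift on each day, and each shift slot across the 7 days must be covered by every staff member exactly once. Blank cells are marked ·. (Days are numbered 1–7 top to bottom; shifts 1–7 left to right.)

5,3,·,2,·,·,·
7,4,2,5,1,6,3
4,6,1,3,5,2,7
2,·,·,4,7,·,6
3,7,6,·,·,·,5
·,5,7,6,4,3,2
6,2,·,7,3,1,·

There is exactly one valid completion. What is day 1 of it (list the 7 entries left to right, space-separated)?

5 3 4 2 6 7 1

Day 1, shift 3: day 1 has {2, 3, 5} and shift 3 has {1, 2, 6, 7}, leaving only 4.
Day 1, shift 5: day 1 has {2, 3, 4, 5} and shift 5 has {1, 3, 4, 5, 7}, leaving only 6.
Day 1, shift 6: day 1 has {2, 3, 4, 5, 6} and shift 6 has {1, 2, 3, 6}, leaving only 7.
Day 1, shift 7: day 1 has {2, 3, 4, 5, 6, 7} and shift 7 has {2, 3, 5, 6, 7}, leaving only 1.
So day 1 reads: 5 3 4 2 6 7 1.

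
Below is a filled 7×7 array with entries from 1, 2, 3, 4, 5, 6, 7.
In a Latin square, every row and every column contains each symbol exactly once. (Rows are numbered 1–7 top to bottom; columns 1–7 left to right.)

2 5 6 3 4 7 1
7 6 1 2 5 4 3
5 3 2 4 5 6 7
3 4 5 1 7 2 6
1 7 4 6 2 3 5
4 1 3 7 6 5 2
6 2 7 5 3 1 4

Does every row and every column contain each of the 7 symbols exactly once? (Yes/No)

No

Row 3 contains 5 twice (at columns 1 and 5), so it is not a permutation.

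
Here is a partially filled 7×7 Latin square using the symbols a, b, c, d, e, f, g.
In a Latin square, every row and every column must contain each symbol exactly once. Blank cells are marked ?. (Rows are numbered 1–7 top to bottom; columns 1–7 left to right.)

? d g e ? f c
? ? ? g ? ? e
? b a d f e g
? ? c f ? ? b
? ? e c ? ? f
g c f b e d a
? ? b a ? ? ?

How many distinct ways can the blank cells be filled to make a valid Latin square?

Row 1, column 1: eliminating its row and column leaves {a, b}.
Row 1, column 5: eliminating its row and column leaves {a, b}.
Row 2, column 1: eliminating its row and column leaves {a, b, c, d, f}.
Row 2, column 2: eliminating its row and column leaves {a, f}.
Row 2, column 3: eliminating its row and column leaves {d}.
Row 2, column 5: eliminating its row and column leaves {a, b, c, d}.
Row 2, column 6: eliminating its row and column leaves {a, b, c}.
Row 3, column 1: eliminating its row and column leaves {c}.
Row 4, column 1: eliminating its row and column leaves {a, d, e}.
Row 4, column 2: eliminating its row and column leaves {a, e, g}.
Row 4, column 5: eliminating its row and column leaves {a, d, g}.
Row 4, column 6: eliminating its row and column leaves {a, g}.
Row 5, column 1: eliminating its row and column leaves {a, b, d}.
Row 5, column 2: eliminating its row and column leaves {a, g}.
Row 5, column 5: eliminating its row and column leaves {a, b, d, g}.
Row 5, column 6: eliminating its row and column leaves {a, b, g}.
Row 7, column 1: eliminating its row and column leaves {c, d, e, f}.
Row 7, column 2: eliminating its row and column leaves {e, f, g}.
Row 7, column 5: eliminating its row and column leaves {c, d, g}.
Row 7, column 6: eliminating its row and column leaves {c, g}.
Row 7, column 7: eliminating its row and column leaves {d}.
Enumerating the assignments across these blanks that avoid any row or column repeat gives 8 completions.

8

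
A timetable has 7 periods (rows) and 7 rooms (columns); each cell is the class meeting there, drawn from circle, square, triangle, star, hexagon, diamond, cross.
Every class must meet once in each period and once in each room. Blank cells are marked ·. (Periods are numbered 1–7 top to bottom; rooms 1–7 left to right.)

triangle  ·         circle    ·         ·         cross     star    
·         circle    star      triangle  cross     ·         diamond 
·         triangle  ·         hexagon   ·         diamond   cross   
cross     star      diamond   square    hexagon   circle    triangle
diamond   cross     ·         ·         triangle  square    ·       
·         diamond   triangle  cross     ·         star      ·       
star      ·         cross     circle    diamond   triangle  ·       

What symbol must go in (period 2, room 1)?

Period 1, room 4: period 1 has {circle, triangle, star, cross} and room 4 has {circle, square, triangle, hexagon, cross}, leaving only diamond.
Period 1, room 5: period 1 has {circle, triangle, star, diamond, cross} and room 5 has {triangle, hexagon, diamond, cross}, leaving only square.
Period 1, room 2: period 1 has {circle, square, triangle, star, diamond, cross} and room 2 has {circle, triangle, star, diamond, cross}, leaving only hexagon.
Period 2, room 6: period 2 has {circle, triangle, star, diamond, cross} and room 6 has {circle, square, triangle, star, diamond, cross}, leaving only hexagon.
Period 2 already has {circle, triangle, star, hexagon, diamond, cross} and room 1 already has {triangle, star, diamond, cross}, so period 2, room 1 must be square.

square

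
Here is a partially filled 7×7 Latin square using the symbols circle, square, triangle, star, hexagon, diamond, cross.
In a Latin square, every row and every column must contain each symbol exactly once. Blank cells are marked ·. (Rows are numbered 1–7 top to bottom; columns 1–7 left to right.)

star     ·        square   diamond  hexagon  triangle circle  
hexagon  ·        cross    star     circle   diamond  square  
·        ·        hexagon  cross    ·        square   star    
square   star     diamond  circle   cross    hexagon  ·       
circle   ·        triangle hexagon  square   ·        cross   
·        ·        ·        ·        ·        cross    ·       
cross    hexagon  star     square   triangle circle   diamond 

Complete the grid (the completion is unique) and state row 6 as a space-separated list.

Row 6, column 3: row 6 has {cross} and column 3 has {square, triangle, star, hexagon, diamond, cross}, leaving only circle.
Row 6, column 4: row 6 has {circle, cross} and column 4 has {circle, square, star, hexagon, diamond, cross}, leaving only triangle.
Row 6, column 1: row 6 has {circle, triangle, cross} and column 1 has {circle, square, star, hexagon, cross}, leaving only diamond.
Row 6, column 2: row 6 has {circle, triangle, diamond, cross} and column 2 has {star, hexagon}, leaving only square.
Row 6, column 5: row 6 has {circle, square, triangle, diamond, cross} and column 5 has {circle, square, triangle, hexagon, cross}, leaving only star.
Row 6, column 7: row 6 has {circle, square, triangle, star, diamond, cross} and column 7 has {circle, square, star, diamond, cross}, leaving only hexagon.
So row 6 reads: diamond square circle triangle star cross hexagon.

diamond square circle triangle star cross hexagon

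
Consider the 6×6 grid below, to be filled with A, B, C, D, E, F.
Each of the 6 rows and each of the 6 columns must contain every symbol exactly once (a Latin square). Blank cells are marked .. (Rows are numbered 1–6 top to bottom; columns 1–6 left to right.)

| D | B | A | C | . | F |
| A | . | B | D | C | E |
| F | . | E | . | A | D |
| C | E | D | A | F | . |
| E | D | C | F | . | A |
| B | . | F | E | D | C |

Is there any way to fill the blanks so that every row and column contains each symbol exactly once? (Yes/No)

Yes

No row or column among the givens repeats a symbol, and propagating forced cells runs into no contradiction.
One valid completion exists (for instance, D B A C E F / A F B D C E / F C E B A D / C E D A F B / E D C F B A / B A F E D C).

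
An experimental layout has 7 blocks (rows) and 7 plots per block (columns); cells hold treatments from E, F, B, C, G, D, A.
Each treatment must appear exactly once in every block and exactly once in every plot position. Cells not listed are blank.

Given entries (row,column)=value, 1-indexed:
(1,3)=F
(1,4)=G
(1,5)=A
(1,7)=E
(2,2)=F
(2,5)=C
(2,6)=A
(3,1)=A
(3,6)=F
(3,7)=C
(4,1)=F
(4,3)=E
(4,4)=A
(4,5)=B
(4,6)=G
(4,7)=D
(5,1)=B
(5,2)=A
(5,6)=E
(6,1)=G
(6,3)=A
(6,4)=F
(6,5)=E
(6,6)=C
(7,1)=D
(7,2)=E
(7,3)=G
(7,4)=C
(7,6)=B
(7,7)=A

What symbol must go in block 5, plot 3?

Block 1, plot 1: block 1 has {E, F, G, A} and plot 1 has {F, B, G, D, A}, leaving only C.
Block 1, plot 6: block 1 has {E, F, C, G, A} and plot 6 has {E, F, B, C, G, A}, leaving only D.
Block 1, plot 2: block 1 has {E, F, C, G, D, A} and plot 2 has {E, F, A}, leaving only B.
Block 2, plot 1: block 2 has {F, C, A} and plot 1 has {F, B, C, G, D, A}, leaving only E.
Block 4, plot 2: block 4 has {E, F, B, G, D, A} and plot 2 has {E, F, B, A}, leaving only C.
Block 5, plot 4: block 5 has {E, B, A} and plot 4 has {F, C, G, A}, leaving only D.
Block 5 already has {E, B, D, A} and plot 3 already has {E, F, G, A}, so block 5, plot 3 must be C.

C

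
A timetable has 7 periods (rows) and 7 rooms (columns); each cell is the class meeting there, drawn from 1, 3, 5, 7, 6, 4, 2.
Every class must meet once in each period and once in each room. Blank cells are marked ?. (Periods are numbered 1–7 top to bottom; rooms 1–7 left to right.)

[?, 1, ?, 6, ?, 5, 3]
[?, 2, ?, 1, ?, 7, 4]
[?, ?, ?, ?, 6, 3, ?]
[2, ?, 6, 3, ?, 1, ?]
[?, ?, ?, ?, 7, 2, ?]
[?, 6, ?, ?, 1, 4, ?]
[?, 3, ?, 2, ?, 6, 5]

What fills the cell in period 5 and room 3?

Period 4, room 7: period 4 has {1, 3, 6, 2} and room 7 has {3, 5, 4}, leaving only 7.
Period 6, room 7: period 6 has {1, 6, 4} and room 7 has {3, 5, 7, 4}, leaving only 2.
Period 3, room 7: period 3 has {3, 6} and room 7 has {3, 5, 7, 4, 2}, leaving only 1.
Period 5, room 7: period 5 has {7, 2} and room 7 has {1, 3, 5, 7, 4, 2}, leaving only 6.
Period 7, room 5: period 7 has {3, 5, 6, 2} and room 5 has {1, 7, 6}, leaving only 4.
Period 1, room 5: period 1 has {1, 3, 5, 6} and room 5 has {1, 7, 6, 4}, leaving only 2.
Period 4, room 5: period 4 has {1, 3, 7, 6, 2} and room 5 has {1, 7, 6, 4, 2}, leaving only 5.
Period 2, room 5: period 2 has {1, 7, 4, 2} and room 5 has {1, 5, 7, 6, 4, 2}, leaving only 3.
Period 2, room 3: period 2 has {1, 3, 7, 4, 2} and room 3 has {6}, leaving only 5.
Period 2, room 1: period 2 has {1, 3, 5, 7, 4, 2} and room 1 has {2}, leaving only 6.
Period 4, room 2: period 4 has {1, 3, 5, 7, 6, 2} and room 2 has {1, 3, 6, 2}, leaving only 4.
Period 5, room 2: period 5 has {7, 6, 2} and room 2 has {1, 3, 6, 4, 2}, leaving only 5.
Period 3, room 2: period 3 has {1, 3, 6} and room 2 has {1, 3, 5, 6, 4, 2}, leaving only 7.
Period 5, room 4: period 5 has {5, 7, 6, 2} and room 4 has {1, 3, 6, 2}, leaving only 4.
Period 3, room 4: period 3 has {1, 3, 7, 6} and room 4 has {1, 3, 6, 4, 2}, leaving only 5.
Period 3, room 1: period 3 has {1, 3, 5, 7, 6} and room 1 has {6, 2}, leaving only 4.
Period 1, room 1: period 1 has {1, 3, 5, 6, 2} and room 1 has {6, 4, 2}, leaving only 7.
Period 1, room 3: period 1 has {1, 3, 5, 7, 6, 2} and room 3 has {5, 6}, leaving only 4.
Period 3, room 3: period 3 has {1, 3, 5, 7, 6, 4} and room 3 has {5, 6, 4}, leaving only 2.
Period 6, room 4: period 6 has {1, 6, 4, 2} and room 4 has {1, 3, 5, 6, 4, 2}, leaving only 7.
Period 6, room 3: period 6 has {1, 7, 6, 4, 2} and room 3 has {5, 6, 4, 2}, leaving only 3.
Period 5 already has {5, 7, 6, 4, 2} and room 3 already has {3, 5, 6, 4, 2}, so period 5, room 3 must be 1.

1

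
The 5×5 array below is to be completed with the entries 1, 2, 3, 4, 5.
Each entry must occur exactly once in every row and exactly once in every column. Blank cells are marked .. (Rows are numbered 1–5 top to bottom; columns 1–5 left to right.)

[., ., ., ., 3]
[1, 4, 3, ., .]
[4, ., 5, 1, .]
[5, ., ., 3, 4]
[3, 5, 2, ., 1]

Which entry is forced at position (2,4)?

Row 1, column 1: row 1 has {3} and column 1 has {1, 3, 4, 5}, leaving only 2.
Row 1, column 2: row 1 has {2, 3} and column 2 has {4, 5}, leaving only 1.
Row 1, column 3: row 1 has {1, 2, 3} and column 3 has {2, 3, 5}, leaving only 4.
Row 1, column 4: row 1 has {1, 2, 3, 4} and column 4 has {1, 3}, leaving only 5.
Row 2 already has {1, 3, 4} and column 4 already has {1, 3, 5}, so row 2, column 4 must be 2.

2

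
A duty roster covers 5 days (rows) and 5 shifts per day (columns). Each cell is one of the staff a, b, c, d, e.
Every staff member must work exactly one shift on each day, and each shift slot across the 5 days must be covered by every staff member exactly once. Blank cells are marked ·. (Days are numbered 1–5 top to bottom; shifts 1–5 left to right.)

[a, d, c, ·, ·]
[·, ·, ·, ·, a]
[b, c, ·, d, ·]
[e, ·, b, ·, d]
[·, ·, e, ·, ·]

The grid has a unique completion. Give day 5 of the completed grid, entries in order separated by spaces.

d b e a c

Day 2, shift 3: day 2 has {a} and shift 3 has {b, c, e}, leaving only d.
Day 2, shift 1: day 2 has {a, d} and shift 1 has {a, b, e}, leaving only c.
Day 5, shift 1: day 5 has {e} and shift 1 has {a, b, c, e}, leaving only d.
Day 3, shift 3: day 3 has {b, c, d} and shift 3 has {b, c, d, e}, leaving only a.
Day 3, shift 5: day 3 has {a, b, c, d} and shift 5 has {a, d}, leaving only e.
Day 1, shift 5: day 1 has {a, c, d} and shift 5 has {a, d, e}, leaving only b.
Day 5, shift 5: day 5 has {d, e} and shift 5 has {a, b, d, e}, leaving only c.
Day 1, shift 4: day 1 has {a, b, c, d} and shift 4 has {d}, leaving only e.
Day 2, shift 4: day 2 has {a, c, d} and shift 4 has {d, e}, leaving only b.
Day 5, shift 4: day 5 has {c, d, e} and shift 4 has {b, d, e}, leaving only a.
Day 5, shift 2: day 5 has {a, c, d, e} and shift 2 has {c, d}, leaving only b.
So day 5 reads: d b e a c.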